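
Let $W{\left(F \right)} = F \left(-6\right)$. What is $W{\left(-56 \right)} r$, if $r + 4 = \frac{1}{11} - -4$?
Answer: $\frac{336}{11} \approx 30.545$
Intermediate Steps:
$W{\left(F \right)} = - 6 F$
$r = \frac{1}{11}$ ($r = -4 + \left(\frac{1}{11} - -4\right) = -4 + \left(\frac{1}{11} + 4\right) = -4 + \frac{45}{11} = \frac{1}{11} \approx 0.090909$)
$W{\left(-56 \right)} r = \left(-6\right) \left(-56\right) \frac{1}{11} = 336 \cdot \frac{1}{11} = \frac{336}{11}$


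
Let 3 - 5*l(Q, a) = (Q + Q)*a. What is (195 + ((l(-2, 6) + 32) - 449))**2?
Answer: 1172889/25 ≈ 46916.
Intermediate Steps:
l(Q, a) = 3/5 - 2*Q*a/5 (l(Q, a) = 3/5 - (Q + Q)*a/5 = 3/5 - 2*Q*a/5)
(195 + ((l(-2, 6) + 32) - 449))**2 = (195 + (((3/5 - 2/5*(-2)*6) + 32) - 449))**2 = (195 + (((3/5 + 24/5) + 32) - 449))**2 = (195 + ((27/5 + 32) - 449))**2 = (195 + (187/5 - 449))**2 = (195 - 2058/5)**2 = (-1083/5)**2 = 1172889/25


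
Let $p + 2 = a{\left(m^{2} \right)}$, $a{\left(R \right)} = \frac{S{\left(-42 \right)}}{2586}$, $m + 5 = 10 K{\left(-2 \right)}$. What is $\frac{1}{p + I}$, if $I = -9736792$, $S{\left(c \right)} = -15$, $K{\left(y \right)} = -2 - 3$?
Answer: $- \frac{862}{8393116433} \approx -1.027 \cdot 10^{-7}$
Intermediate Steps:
$K{\left(y \right)} = -5$
$m = -55$ ($m = -5 + 10 \left(-5\right) = -5 - 50 = -55$)
$a{\left(R \right)} = - \frac{5}{862}$ ($a{\left(R \right)} = - \frac{15}{2586} = \left(-15\right) \frac{1}{2586} = - \frac{5}{862}$)
$p = - \frac{1729}{862}$ ($p = -2 - \frac{5}{862} = - \frac{1729}{862} \approx -2.0058$)
$\frac{1}{p + I} = \frac{1}{- \frac{1729}{862} - 9736792} = \frac{1}{- \frac{8393116433}{862}} = - \frac{862}{8393116433}$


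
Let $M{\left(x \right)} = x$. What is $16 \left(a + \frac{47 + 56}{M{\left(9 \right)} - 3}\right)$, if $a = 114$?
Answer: $\frac{6296}{3} \approx 2098.7$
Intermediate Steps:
$16 \left(a + \frac{47 + 56}{M{\left(9 \right)} - 3}\right) = 16 \left(114 + \frac{47 + 56}{9 - 3}\right) = 16 \left(114 + \frac{103}{6}\right) = 16 \cdot \frac{787}{6} = \frac{6296}{3}$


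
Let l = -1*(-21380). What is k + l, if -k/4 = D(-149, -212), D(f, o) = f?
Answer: 21976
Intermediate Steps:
k = 596 (k = -4*(-149) = 596)
l = 21380
k + l = 596 + 21380 = 21976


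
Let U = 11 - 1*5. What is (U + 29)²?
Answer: 1225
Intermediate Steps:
U = 6 (U = 11 - 5 = 6)
(U + 29)² = (6 + 29)² = 35² = 1225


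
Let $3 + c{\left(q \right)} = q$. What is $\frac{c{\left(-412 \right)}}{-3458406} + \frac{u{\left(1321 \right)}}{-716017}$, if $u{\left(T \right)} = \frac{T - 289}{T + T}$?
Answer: $\frac{390746722159}{3271162562839542} \approx 0.00011945$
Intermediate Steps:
$c{\left(q \right)} = -3 + q$
$u{\left(T \right)} = \frac{-289 + T}{2 T}$ ($u{\left(T \right)} = \frac{T - 289}{2 T} = \left(-289 + T\right) \frac{1}{2 T} = \frac{-289 + T}{2 T}$)
$\frac{c{\left(-412 \right)}}{-3458406} + \frac{u{\left(1321 \right)}}{-716017} = \frac{-3 - 412}{-3458406} + \frac{\frac{1}{2} \cdot \frac{1}{1321} \left(-289 + 1321\right)}{-716017} = \left(-415\right) \left(- \frac{1}{3458406}\right) + \frac{1}{2} \cdot \frac{1}{1321} \cdot 1032 \left(- \frac{1}{716017}\right) = \frac{415}{3458406} + \frac{516}{1321} \left(- \frac{1}{716017}\right) = \frac{415}{3458406} - \frac{516}{945858457} = \frac{390746722159}{3271162562839542}$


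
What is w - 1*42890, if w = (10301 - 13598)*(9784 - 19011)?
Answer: 30378529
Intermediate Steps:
w = 30421419 (w = -3297*(-9227) = 30421419)
w - 1*42890 = 30421419 - 1*42890 = 30421419 - 42890 = 30378529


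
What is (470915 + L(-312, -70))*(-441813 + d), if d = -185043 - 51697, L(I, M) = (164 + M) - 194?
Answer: -319472930695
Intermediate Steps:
L(I, M) = -30 + M
d = -236740
(470915 + L(-312, -70))*(-441813 + d) = (470915 + (-30 - 70))*(-441813 - 236740) = (470915 - 100)*(-678553) = 470815*(-678553) = -319472930695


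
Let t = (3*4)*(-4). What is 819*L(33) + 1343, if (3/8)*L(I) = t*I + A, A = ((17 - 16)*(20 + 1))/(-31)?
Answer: -107247367/31 ≈ -3.4596e+6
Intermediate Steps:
A = -21/31 (A = (1*21)*(-1/31) = 21*(-1/31) = -21/31 ≈ -0.67742)
t = -48 (t = 12*(-4) = -48)
L(I) = -56/31 - 128*I (L(I) = 8*(-48*I - 21/31)/3 = 8*(-21/31 - 48*I)/3 = -56/31 - 128*I)
819*L(33) + 1343 = 819*(-56/31 - 128*33) + 1343 = 819*(-56/31 - 4224) + 1343 = 819*(-131000/31) + 1343 = -107289000/31 + 1343 = -107247367/31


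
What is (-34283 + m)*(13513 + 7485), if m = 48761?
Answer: 304009044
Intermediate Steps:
(-34283 + m)*(13513 + 7485) = (-34283 + 48761)*(13513 + 7485) = 14478*20998 = 304009044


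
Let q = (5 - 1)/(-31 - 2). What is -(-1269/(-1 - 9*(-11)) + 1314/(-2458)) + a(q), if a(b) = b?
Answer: 53109803/3974586 ≈ 13.362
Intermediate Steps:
q = -4/33 (q = 4/(-33) = 4*(-1/33) = -4/33 ≈ -0.12121)
-(-1269/(-1 - 9*(-11)) + 1314/(-2458)) + a(q) = -(-1269/(-1 - 9*(-11)) + 1314/(-2458)) - 4/33 = -(-1269/(-1 + 99) + 1314*(-1/2458)) - 4/33 = -(-1269/98 - 657/1229) - 4/33 = -1*(-1623987/120442) - 4/33 = 1623987/120442 - 4/33 = 53109803/3974586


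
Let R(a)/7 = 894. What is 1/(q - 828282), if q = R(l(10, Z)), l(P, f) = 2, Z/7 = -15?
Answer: -1/822024 ≈ -1.2165e-6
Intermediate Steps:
Z = -105 (Z = 7*(-15) = -105)
R(a) = 6258 (R(a) = 7*894 = 6258)
q = 6258
1/(q - 828282) = 1/(6258 - 828282) = 1/(-822024) = -1/822024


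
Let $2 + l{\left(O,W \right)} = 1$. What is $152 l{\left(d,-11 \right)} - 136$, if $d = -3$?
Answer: $-288$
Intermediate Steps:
$l{\left(O,W \right)} = -1$ ($l{\left(O,W \right)} = -2 + 1 = -1$)
$152 l{\left(d,-11 \right)} - 136 = 152 \left(-1\right) - 136 = -152 - 136 = -288$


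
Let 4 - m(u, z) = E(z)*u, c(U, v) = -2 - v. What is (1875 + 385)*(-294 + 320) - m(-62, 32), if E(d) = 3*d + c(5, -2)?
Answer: 52804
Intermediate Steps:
E(d) = 3*d (E(d) = 3*d + (-2 - 1*(-2)) = 3*d + (-2 + 2) = 3*d + 0 = 3*d)
m(u, z) = 4 - 3*u*z (m(u, z) = 4 - 3*z*u = 4 - 3*u*z)
(1875 + 385)*(-294 + 320) - m(-62, 32) = (1875 + 385)*(-294 + 320) - (4 - 3*(-62)*32) = 2260*26 - (4 + 5952) = 58760 - 1*5956 = 58760 - 5956 = 52804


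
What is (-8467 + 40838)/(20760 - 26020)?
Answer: -32371/5260 ≈ -6.1542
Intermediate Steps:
(-8467 + 40838)/(20760 - 26020) = 32371/(-5260) = 32371*(-1/5260) = -32371/5260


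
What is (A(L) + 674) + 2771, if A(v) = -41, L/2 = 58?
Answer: 3404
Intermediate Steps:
L = 116 (L = 2*58 = 116)
(A(L) + 674) + 2771 = (-41 + 674) + 2771 = 633 + 2771 = 3404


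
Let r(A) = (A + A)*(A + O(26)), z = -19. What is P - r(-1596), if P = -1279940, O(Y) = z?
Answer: -6435020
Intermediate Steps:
O(Y) = -19
r(A) = 2*A*(-19 + A) (r(A) = (A + A)*(A - 19) = (2*A)*(-19 + A) = 2*A*(-19 + A))
P - r(-1596) = -1279940 - 2*(-1596)*(-19 - 1596) = -1279940 - 2*(-1596)*(-1615) = -1279940 - 1*5155080 = -1279940 - 5155080 = -6435020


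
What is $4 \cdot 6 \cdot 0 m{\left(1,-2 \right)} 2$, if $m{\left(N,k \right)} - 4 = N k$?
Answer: $0$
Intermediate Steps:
$m{\left(N,k \right)} = 4 + N k$
$4 \cdot 6 \cdot 0 m{\left(1,-2 \right)} 2 = 4 \cdot 6 \cdot 0 \left(4 + 1 \left(-2\right)\right) 2 = 24 \cdot 0 \left(4 - 2\right) 2 = 0 \cdot 2 \cdot 2 = 0 \cdot 2 = 0$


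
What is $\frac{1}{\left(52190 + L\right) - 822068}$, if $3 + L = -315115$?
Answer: $- \frac{1}{1084996} \approx -9.2166 \cdot 10^{-7}$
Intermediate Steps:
$L = -315118$ ($L = -3 - 315115 = -315118$)
$\frac{1}{\left(52190 + L\right) - 822068} = \frac{1}{\left(52190 - 315118\right) - 822068} = \frac{1}{-262928 - 822068} = \frac{1}{-1084996} = - \frac{1}{1084996}$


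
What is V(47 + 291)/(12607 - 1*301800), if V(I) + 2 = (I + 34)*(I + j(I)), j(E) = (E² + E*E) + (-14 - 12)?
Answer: -85113598/289193 ≈ -294.31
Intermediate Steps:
j(E) = -26 + 2*E² (j(E) = (E² + E²) - 26 = 2*E² - 26 = -26 + 2*E²)
V(I) = -2 + (34 + I)*(-26 + I + 2*I²) (V(I) = -2 + (I + 34)*(I + (-26 + 2*I²)) = -2 + (34 + I)*(-26 + I + 2*I²))
V(47 + 291)/(12607 - 1*301800) = (-886 + 2*(47 + 291)³ + 8*(47 + 291) + 69*(47 + 291)²)/(12607 - 1*301800) = (-886 + 2*338³ + 8*338 + 69*338²)/(12607 - 301800) = (-886 + 2*38614472 + 2704 + 69*114244)/(-289193) = (-886 + 77228944 + 2704 + 7882836)*(-1/289193) = 85113598*(-1/289193) = -85113598/289193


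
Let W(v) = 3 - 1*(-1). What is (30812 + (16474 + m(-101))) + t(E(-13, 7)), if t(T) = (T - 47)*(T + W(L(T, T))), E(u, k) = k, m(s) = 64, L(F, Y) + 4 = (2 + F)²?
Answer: 46910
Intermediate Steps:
L(F, Y) = -4 + (2 + F)²
W(v) = 4 (W(v) = 3 + 1 = 4)
t(T) = (-47 + T)*(4 + T) (t(T) = (T - 47)*(T + 4) = (-47 + T)*(4 + T))
(30812 + (16474 + m(-101))) + t(E(-13, 7)) = (30812 + (16474 + 64)) + (-188 + 7² - 43*7) = (30812 + 16538) + (-188 + 49 - 301) = 47350 - 440 = 46910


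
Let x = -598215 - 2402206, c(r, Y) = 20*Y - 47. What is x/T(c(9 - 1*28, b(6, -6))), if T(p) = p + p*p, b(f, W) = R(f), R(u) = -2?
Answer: -3000421/7482 ≈ -401.02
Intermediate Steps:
b(f, W) = -2
c(r, Y) = -47 + 20*Y
T(p) = p + p**2
x = -3000421
x/T(c(9 - 1*28, b(6, -6))) = -3000421*1/((1 + (-47 + 20*(-2)))*(-47 + 20*(-2))) = -3000421*1/((1 + (-47 - 40))*(-47 - 40)) = -3000421*(-1/(87*(1 - 87))) = -3000421/((-87*(-86))) = -3000421/7482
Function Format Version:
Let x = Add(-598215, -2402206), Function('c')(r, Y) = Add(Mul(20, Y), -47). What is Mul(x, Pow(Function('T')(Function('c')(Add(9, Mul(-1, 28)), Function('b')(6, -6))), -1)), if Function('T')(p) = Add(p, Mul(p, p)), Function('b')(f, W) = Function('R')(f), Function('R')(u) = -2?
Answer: Rational(-3000421, 7482) ≈ -401.02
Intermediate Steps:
Function('b')(f, W) = -2
Function('c')(r, Y) = Add(-47, Mul(20, Y))
Function('T')(p) = Add(p, Pow(p, 2))
x = -3000421
Mul(x, Pow(Function('T')(Function('c')(Add(9, Mul(-1, 28)), Function('b')(6, -6))), -1)) = Mul(-3000421, Pow(Mul(Add(-47, Mul(20, -2)), Add(1, Add(-47, Mul(20, -2)))), -1)) = Mul(-3000421, Pow(Mul(Add(-47, -40), Add(1, Add(-47, -40))), -1)) = Mul(-3000421, Pow(Mul(-87, Add(1, -87)), -1)) = Mul(-3000421, Pow(Mul(-87, -86), -1)) = Mul(-3000421, Pow(7482, -1)) = Mul(-3000421, Rational(1, 7482)) = Rational(-3000421, 7482)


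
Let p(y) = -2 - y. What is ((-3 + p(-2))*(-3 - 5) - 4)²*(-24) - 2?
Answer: -9602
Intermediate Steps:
((-3 + p(-2))*(-3 - 5) - 4)²*(-24) - 2 = ((-3 + (-2 - 1*(-2)))*(-3 - 5) - 4)²*(-24) - 2 = ((-3 + (-2 + 2))*(-8) - 4)²*(-24) - 2 = ((-3 + 0)*(-8) - 4)²*(-24) - 2 = (-3*(-8) - 4)²*(-24) - 2 = (24 - 4)²*(-24) - 2 = 20²*(-24) - 2 = 400*(-24) - 2 = -9600 - 2 = -9602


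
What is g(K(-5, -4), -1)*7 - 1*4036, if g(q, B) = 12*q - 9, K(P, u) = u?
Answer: -4435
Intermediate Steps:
g(q, B) = -9 + 12*q
g(K(-5, -4), -1)*7 - 1*4036 = (-9 + 12*(-4))*7 - 1*4036 = (-9 - 48)*7 - 4036 = -57*7 - 4036 = -399 - 4036 = -4435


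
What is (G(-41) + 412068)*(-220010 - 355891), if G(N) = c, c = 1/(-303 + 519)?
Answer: -5695449022421/24 ≈ -2.3731e+11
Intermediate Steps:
c = 1/216 ≈ 0.0046296
G(N) = 1/216
(G(-41) + 412068)*(-220010 - 355891) = (1/216 + 412068)*(-220010 - 355891) = (89006689/216)*(-575901) = -5695449022421/24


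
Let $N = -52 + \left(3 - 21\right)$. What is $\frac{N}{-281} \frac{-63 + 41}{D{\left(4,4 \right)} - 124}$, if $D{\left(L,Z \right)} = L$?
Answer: $\frac{77}{1686} \approx 0.04567$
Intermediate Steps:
$N = -70$ ($N = -52 + \left(3 - 21\right) = -52 - 18 = -70$)
$\frac{N}{-281} \frac{-63 + 41}{D{\left(4,4 \right)} - 124} = - \frac{70}{-281} \frac{-63 + 41}{4 - 124} = \left(-70\right) \left(- \frac{1}{281}\right) \left(- \frac{22}{-120}\right) = \frac{70 \left(\left(-22\right) \left(- \frac{1}{120}\right)\right)}{281} = \frac{70}{281} \cdot \frac{11}{60} = \frac{77}{1686}$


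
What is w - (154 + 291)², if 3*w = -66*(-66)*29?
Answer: -155917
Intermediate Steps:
w = 42108 (w = (-66*(-66)*29)/3 = (4356*29)/3 = (⅓)*126324 = 42108)
w - (154 + 291)² = 42108 - (154 + 291)² = 42108 - 1*445² = 42108 - 1*198025 = 42108 - 198025 = -155917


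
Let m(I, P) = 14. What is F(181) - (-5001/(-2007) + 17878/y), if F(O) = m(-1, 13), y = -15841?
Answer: 19131463/1513947 ≈ 12.637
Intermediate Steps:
F(O) = 14
F(181) - (-5001/(-2007) + 17878/y) = 14 - (-5001/(-2007) + 17878/(-15841)) = 14 - (-5001*(-1/2007) + 17878*(-1/15841)) = 14 - (1667/669 - 2554/2263) = 14 - 1*2063795/1513947 = 14 - 2063795/1513947 = 19131463/1513947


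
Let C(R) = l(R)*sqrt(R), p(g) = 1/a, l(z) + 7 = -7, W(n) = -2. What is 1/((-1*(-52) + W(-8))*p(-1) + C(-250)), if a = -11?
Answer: -11/118630 + 847*I*sqrt(10)/593150 ≈ -9.2725e-5 + 0.0045156*I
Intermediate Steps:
l(z) = -14 (l(z) = -7 - 7 = -14)
p(g) = -1/11 (p(g) = 1/(-11) = -1/11)
C(R) = -14*sqrt(R)
1/((-1*(-52) + W(-8))*p(-1) + C(-250)) = 1/((-1*(-52) - 2)*(-1/11) - 70*I*sqrt(10)) = 1/((52 - 2)*(-1/11) - 70*I*sqrt(10)) = 1/(50*(-1/11) - 70*I*sqrt(10)) = 1/(-50/11 - 70*I*sqrt(10))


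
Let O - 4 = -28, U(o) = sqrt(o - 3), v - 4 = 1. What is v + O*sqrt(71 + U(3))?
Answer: 5 - 24*sqrt(71) ≈ -197.23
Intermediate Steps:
v = 5 (v = 4 + 1 = 5)
U(o) = sqrt(-3 + o)
O = -24 (O = 4 - 28 = -24)
v + O*sqrt(71 + U(3)) = 5 - 24*sqrt(71 + sqrt(-3 + 3)) = 5 - 24*sqrt(71 + sqrt(0)) = 5 - 24*sqrt(71 + 0) = 5 - 24*sqrt(71)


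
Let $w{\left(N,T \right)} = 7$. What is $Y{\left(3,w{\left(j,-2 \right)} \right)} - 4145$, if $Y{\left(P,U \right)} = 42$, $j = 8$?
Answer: $-4103$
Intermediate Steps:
$Y{\left(3,w{\left(j,-2 \right)} \right)} - 4145 = 42 - 4145 = -4103$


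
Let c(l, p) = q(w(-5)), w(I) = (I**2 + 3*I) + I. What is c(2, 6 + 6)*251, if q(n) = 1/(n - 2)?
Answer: 251/3 ≈ 83.667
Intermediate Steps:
w(I) = I**2 + 4*I
q(n) = 1/(-2 + n)
c(l, p) = 1/3 (c(l, p) = 1/(-2 - 5*(4 - 5)) = 1/(-2 - 5*(-1)) = 1/(-2 + 5) = 1/3)
c(2, 6 + 6)*251 = (1/3)*251 = 251/3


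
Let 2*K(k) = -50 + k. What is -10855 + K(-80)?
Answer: -10920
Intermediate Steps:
K(k) = -25 + k/2 (K(k) = (-50 + k)/2 = -25 + k/2)
-10855 + K(-80) = -10855 + (-25 + (½)*(-80)) = -10855 + (-25 - 40) = -10855 - 65 = -10920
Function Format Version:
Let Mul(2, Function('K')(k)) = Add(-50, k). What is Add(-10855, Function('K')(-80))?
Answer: -10920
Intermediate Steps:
Function('K')(k) = Add(-25, Mul(Rational(1, 2), k)) (Function('K')(k) = Mul(Rational(1, 2), Add(-50, k)) = Add(-25, Mul(Rational(1, 2), k)))
Add(-10855, Function('K')(-80)) = Add(-10855, Add(-25, Mul(Rational(1, 2), -80))) = Add(-10855, Add(-25, -40)) = Add(-10855, -65) = -10920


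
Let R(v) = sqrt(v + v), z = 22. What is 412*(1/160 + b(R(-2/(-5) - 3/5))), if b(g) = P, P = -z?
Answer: -362457/40 ≈ -9061.4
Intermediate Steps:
P = -22 (P = -1*22 = -22)
R(v) = sqrt(2)*sqrt(v) (R(v) = sqrt(2*v) = sqrt(2)*sqrt(v))
b(g) = -22
412*(1/160 + b(R(-2/(-5) - 3/5))) = 412*(1/160 - 22) = 412*(-3519/160) = -362457/40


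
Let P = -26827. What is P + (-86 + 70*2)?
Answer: -26773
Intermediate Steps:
P + (-86 + 70*2) = -26827 + (-86 + 70*2) = -26827 + (-86 + 140) = -26827 + 54 = -26773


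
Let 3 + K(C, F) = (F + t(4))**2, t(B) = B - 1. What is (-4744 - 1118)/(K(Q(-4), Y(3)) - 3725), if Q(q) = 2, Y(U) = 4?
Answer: 5862/3679 ≈ 1.5934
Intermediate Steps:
t(B) = -1 + B
K(C, F) = -3 + (3 + F)**2 (K(C, F) = -3 + (F + (-1 + 4))**2 = -3 + (F + 3)**2 = -3 + (3 + F)**2)
(-4744 - 1118)/(K(Q(-4), Y(3)) - 3725) = (-4744 - 1118)/((-3 + (3 + 4)**2) - 3725) = -5862/((-3 + 7**2) - 3725) = -5862/((-3 + 49) - 3725) = -5862/(46 - 3725) = -5862/(-3679) = -5862*(-1/3679) = 5862/3679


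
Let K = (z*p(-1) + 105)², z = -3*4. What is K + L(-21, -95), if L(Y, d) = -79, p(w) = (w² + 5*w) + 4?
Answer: 10946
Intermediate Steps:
p(w) = 4 + w² + 5*w
z = -12
K = 11025 (K = (-12*(4 + (-1)² + 5*(-1)) + 105)² = (-12*(4 + 1 - 5) + 105)² = (-12*0 + 105)² = (0 + 105)² = 105² = 11025)
K + L(-21, -95) = 11025 - 79 = 10946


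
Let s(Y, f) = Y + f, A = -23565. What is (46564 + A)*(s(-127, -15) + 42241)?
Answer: 968234901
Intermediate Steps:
(46564 + A)*(s(-127, -15) + 42241) = (46564 - 23565)*((-127 - 15) + 42241) = 22999*(-142 + 42241) = 22999*42099 = 968234901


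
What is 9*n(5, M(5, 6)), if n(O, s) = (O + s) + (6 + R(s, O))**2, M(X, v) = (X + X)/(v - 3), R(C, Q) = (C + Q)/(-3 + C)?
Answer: 8724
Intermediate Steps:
R(C, Q) = (C + Q)/(-3 + C)
M(X, v) = 2*X/(-3 + v) (M(X, v) = (2*X)/(-3 + v) = 2*X/(-3 + v))
n(O, s) = O + s + (6 + (O + s)/(-3 + s))**2 (n(O, s) = (O + s) + (6 + (s + O)/(-3 + s))**2 = (O + s) + (6 + (O + s)/(-3 + s))**2 = O + s + (6 + (O + s)/(-3 + s))**2)
9*n(5, M(5, 6)) = 9*(5 + 2*5/(-3 + 6) + (-18 + 5 + 7*(2*5/(-3 + 6)))**2/(-3 + 2*5/(-3 + 6))**2) = 9*(5 + 2*5/3 + (-18 + 5 + 7*(2*5/3))**2/(-3 + 2*5/3)**2) = 9*(5 + 2*5*(1/3) + (-18 + 5 + 7*(2*5*(1/3)))**2/(-3 + 2*5*(1/3))**2) = 9*(5 + 10/3 + (-18 + 5 + 7*(10/3))**2/(-3 + 10/3)**2) = 9*(5 + 10/3 + (-18 + 5 + 70/3)**2/3**(-2)) = 9*(5 + 10/3 + 9*(31/3)**2) = 9*(5 + 10/3 + 9*(961/9)) = 9*(5 + 10/3 + 961) = 9*(2908/3) = 8724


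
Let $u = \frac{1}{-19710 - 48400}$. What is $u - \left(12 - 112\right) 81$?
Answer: $\frac{551690999}{68110} \approx 8100.0$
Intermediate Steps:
$u = - \frac{1}{68110}$ ($u = \frac{1}{-68110} = - \frac{1}{68110} \approx -1.4682 \cdot 10^{-5}$)
$u - \left(12 - 112\right) 81 = - \frac{1}{68110} - \left(12 - 112\right) 81 = - \frac{1}{68110} - \left(-100\right) 81 = - \frac{1}{68110} - -8100 = - \frac{1}{68110} + 8100 = \frac{551690999}{68110}$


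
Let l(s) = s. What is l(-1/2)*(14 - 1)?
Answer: -13/2 ≈ -6.5000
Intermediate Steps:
l(-1/2)*(14 - 1) = (-1/2)*(14 - 1) = -1*½*13 = -½*13 = -13/2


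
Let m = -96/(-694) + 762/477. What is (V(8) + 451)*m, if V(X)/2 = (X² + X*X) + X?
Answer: 23080570/18391 ≈ 1255.0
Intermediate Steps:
V(X) = 2*X + 4*X² (V(X) = 2*((X² + X*X) + X) = 2*((X² + X²) + X) = 2*(2*X² + X) = 2*(X + 2*X²) = 2*X + 4*X²)
m = 95770/55173 (m = -96*(-1/694) + 762*(1/477) = 48/347 + 254/159 = 95770/55173 ≈ 1.7358)
(V(8) + 451)*m = (2*8*(1 + 2*8) + 451)*(95770/55173) = (2*8*(1 + 16) + 451)*(95770/55173) = (2*8*17 + 451)*(95770/55173) = (272 + 451)*(95770/55173) = 723*(95770/55173) = 23080570/18391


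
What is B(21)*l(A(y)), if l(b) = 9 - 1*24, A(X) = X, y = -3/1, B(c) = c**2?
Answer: -6615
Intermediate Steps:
y = -3 (y = -3*1 = -3)
l(b) = -15 (l(b) = 9 - 24 = -15)
B(21)*l(A(y)) = 21**2*(-15) = 441*(-15) = -6615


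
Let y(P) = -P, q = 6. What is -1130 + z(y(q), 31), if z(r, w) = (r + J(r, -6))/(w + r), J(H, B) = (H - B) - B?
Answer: -1130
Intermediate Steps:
J(H, B) = H - 2*B
z(r, w) = (12 + 2*r)/(r + w) (z(r, w) = (r + (r - 2*(-6)))/(w + r) = (r + (r + 12))/(r + w) = (r + (12 + r))/(r + w) = (12 + 2*r)/(r + w))
-1130 + z(y(q), 31) = -1130 + 2*(6 - 1*6)/(-1*6 + 31) = -1130 + 2*(6 - 6)/(-6 + 31) = -1130 + 2*0/25 = -1130 + 2*(1/25)*0 = -1130 + 0 = -1130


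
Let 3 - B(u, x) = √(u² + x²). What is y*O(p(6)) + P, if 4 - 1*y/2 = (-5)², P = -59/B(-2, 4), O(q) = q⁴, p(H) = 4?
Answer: -118095/11 + 118*√5/11 ≈ -10712.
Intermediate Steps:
B(u, x) = 3 - √(u² + x²)
P = -59/(3 - 2*√5) (P = -59/(3 - √((-2)² + 4²)) = -59/(3 - √(4 + 16)) = -59/(3 - √20) = -59/(3 - 2*√5) ≈ 40.078)
y = -42 (y = 8 - 2*(-5)² = 8 - 2*25 = 8 - 50 = -42)
y*O(p(6)) + P = -42*4⁴ + (177/11 + 118*√5/11) = -42*256 + (177/11 + 118*√5/11) = -10752 + (177/11 + 118*√5/11) = -118095/11 + 118*√5/11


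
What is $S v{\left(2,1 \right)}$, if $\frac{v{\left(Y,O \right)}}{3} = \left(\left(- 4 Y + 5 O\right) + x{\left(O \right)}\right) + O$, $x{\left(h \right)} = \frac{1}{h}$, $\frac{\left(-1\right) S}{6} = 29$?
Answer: $522$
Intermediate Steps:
$S = -174$ ($S = \left(-6\right) 29 = -174$)
$v{\left(Y,O \right)} = - 12 Y + \frac{3}{O} + 18 O$ ($v{\left(Y,O \right)} = 3 \left(\left(\left(- 4 Y + 5 O\right) + \frac{1}{O}\right) + O\right) = 3 \left(\left(\frac{1}{O} - 4 Y + 5 O\right) + O\right) = 3 \left(\frac{1}{O} - 4 Y + 6 O\right) = - 12 Y + \frac{3}{O} + 18 O$)
$S v{\left(2,1 \right)} = - 174 \left(\left(-12\right) 2 + \frac{3}{1} + 18 \cdot 1\right) = - 174 \left(-24 + 3 \cdot 1 + 18\right) = - 174 \left(-24 + 3 + 18\right) = \left(-174\right) \left(-3\right) = 522$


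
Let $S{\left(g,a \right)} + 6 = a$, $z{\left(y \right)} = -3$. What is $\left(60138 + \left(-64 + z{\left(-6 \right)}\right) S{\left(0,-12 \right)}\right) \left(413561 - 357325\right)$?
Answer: $3449741184$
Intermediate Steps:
$S{\left(g,a \right)} = -6 + a$
$\left(60138 + \left(-64 + z{\left(-6 \right)}\right) S{\left(0,-12 \right)}\right) \left(413561 - 357325\right) = \left(60138 + \left(-64 - 3\right) \left(-6 - 12\right)\right) \left(413561 - 357325\right) = \left(60138 - -1206\right) 56236 = \left(60138 + 1206\right) 56236 = 61344 \cdot 56236 = 3449741184$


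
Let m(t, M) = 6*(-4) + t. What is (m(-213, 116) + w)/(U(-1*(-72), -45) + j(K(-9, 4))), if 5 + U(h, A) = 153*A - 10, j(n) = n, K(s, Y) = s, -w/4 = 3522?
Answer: 4775/2303 ≈ 2.0734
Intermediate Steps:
w = -14088 (w = -4*3522 = -14088)
m(t, M) = -24 + t
U(h, A) = -15 + 153*A (U(h, A) = -5 + (153*A - 10) = -5 + (-10 + 153*A) = -15 + 153*A)
(m(-213, 116) + w)/(U(-1*(-72), -45) + j(K(-9, 4))) = ((-24 - 213) - 14088)/((-15 + 153*(-45)) - 9) = (-237 - 14088)/((-15 - 6885) - 9) = -14325/(-6900 - 9) = -14325/(-6909) = -14325*(-1/6909) = 4775/2303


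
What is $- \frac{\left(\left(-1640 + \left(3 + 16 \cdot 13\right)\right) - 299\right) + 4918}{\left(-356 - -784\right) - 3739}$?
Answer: $\frac{290}{301} \approx 0.96346$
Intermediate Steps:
$- \frac{\left(\left(-1640 + \left(3 + 16 \cdot 13\right)\right) - 299\right) + 4918}{\left(-356 - -784\right) - 3739} = - \frac{\left(\left(-1640 + \left(3 + 208\right)\right) - 299\right) + 4918}{\left(-356 + 784\right) - 3739} = - \frac{\left(\left(-1640 + 211\right) - 299\right) + 4918}{428 - 3739} = - \frac{\left(-1429 - 299\right) + 4918}{-3311} = - \frac{\left(-1728 + 4918\right) \left(-1\right)}{3311} = - \frac{3190 \left(-1\right)}{3311} = \left(-1\right) \left(- \frac{290}{301}\right) = \frac{290}{301}$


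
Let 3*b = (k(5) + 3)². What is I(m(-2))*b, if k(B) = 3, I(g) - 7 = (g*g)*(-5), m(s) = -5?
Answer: -1416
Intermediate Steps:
I(g) = 7 - 5*g² (I(g) = 7 + (g*g)*(-5) = 7 + g²*(-5) = 7 - 5*g²)
b = 12 (b = (3 + 3)²/3 = (⅓)*6² = (⅓)*36 = 12)
I(m(-2))*b = (7 - 5*(-5)²)*12 = (7 - 5*25)*12 = (7 - 125)*12 = -118*12 = -1416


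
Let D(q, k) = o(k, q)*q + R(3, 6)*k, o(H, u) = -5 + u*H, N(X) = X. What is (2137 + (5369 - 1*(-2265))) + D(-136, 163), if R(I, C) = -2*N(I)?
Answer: 3024321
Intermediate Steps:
o(H, u) = -5 + H*u
R(I, C) = -2*I
D(q, k) = -6*k + q*(-5 + k*q) (D(q, k) = (-5 + k*q)*q + (-2*3)*k = q*(-5 + k*q) - 6*k = -6*k + q*(-5 + k*q))
(2137 + (5369 - 1*(-2265))) + D(-136, 163) = (2137 + (5369 - 1*(-2265))) + (-6*163 - 136*(-5 + 163*(-136))) = (2137 + (5369 + 2265)) + (-978 - 136*(-5 - 22168)) = (2137 + 7634) + (-978 - 136*(-22173)) = 9771 + (-978 + 3015528) = 9771 + 3014550 = 3024321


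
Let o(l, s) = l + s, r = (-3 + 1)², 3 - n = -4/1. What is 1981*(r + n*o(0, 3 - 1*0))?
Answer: 49525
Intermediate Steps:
n = 7 (n = 3 - (-4)/1 = 3 - (-4) = 3 - 1*(-4) = 3 + 4 = 7)
r = 4 (r = (-2)² = 4)
1981*(r + n*o(0, 3 - 1*0)) = 1981*(4 + 7*(0 + (3 - 1*0))) = 1981*(4 + 7*(0 + (3 + 0))) = 1981*(4 + 7*(0 + 3)) = 1981*(4 + 7*3) = 1981*(4 + 21) = 1981*25 = 49525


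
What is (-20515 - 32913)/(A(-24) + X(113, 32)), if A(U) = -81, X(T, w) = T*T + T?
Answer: -53428/12801 ≈ -4.1737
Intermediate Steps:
X(T, w) = T + T² (X(T, w) = T² + T = T + T²)
(-20515 - 32913)/(A(-24) + X(113, 32)) = (-20515 - 32913)/(-81 + 113*(1 + 113)) = -53428/(-81 + 113*114) = -53428/(-81 + 12882) = -53428/12801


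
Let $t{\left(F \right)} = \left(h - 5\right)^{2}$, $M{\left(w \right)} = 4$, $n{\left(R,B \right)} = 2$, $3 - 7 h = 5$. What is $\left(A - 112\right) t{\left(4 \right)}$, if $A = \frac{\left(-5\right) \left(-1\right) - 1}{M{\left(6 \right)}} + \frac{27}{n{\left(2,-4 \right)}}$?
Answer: $- \frac{266955}{98} \approx -2724.0$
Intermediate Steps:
$h = - \frac{2}{7}$ ($h = \frac{3}{7} - \frac{5}{7} = - \frac{2}{7} \approx -0.28571$)
$A = \frac{29}{2}$ ($A = \frac{\left(-5\right) \left(-1\right) - 1}{4} + \frac{27}{2} = \left(5 - 1\right) \frac{1}{4} + 27 \cdot \frac{1}{2} = 4 \cdot \frac{1}{4} + \frac{27}{2} = 1 + \frac{27}{2} = \frac{29}{2} \approx 14.5$)
$t{\left(F \right)} = \frac{1369}{49}$ ($t{\left(F \right)} = \left(- \frac{2}{7} - 5\right)^{2} = \left(- \frac{37}{7}\right)^{2} = \frac{1369}{49}$)
$\left(A - 112\right) t{\left(4 \right)} = \left(\frac{29}{2} - 112\right) \frac{1369}{49} = \left(- \frac{195}{2}\right) \frac{1369}{49} = - \frac{266955}{98}$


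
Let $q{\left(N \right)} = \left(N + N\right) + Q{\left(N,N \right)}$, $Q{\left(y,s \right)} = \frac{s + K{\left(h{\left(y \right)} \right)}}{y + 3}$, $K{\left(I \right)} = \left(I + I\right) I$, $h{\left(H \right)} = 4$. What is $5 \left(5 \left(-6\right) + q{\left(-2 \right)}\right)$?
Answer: $-20$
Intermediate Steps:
$K{\left(I \right)} = 2 I^{2}$ ($K{\left(I \right)} = 2 I I = 2 I^{2}$)
$Q{\left(y,s \right)} = \frac{32 + s}{3 + y}$ ($Q{\left(y,s \right)} = \frac{s + 2 \cdot 4^{2}}{y + 3} = \frac{s + 2 \cdot 16}{3 + y} = \frac{s + 32}{3 + y} = \frac{32 + s}{3 + y}$)
$q{\left(N \right)} = 2 N + \frac{32 + N}{3 + N}$ ($q{\left(N \right)} = \left(N + N\right) + \frac{32 + N}{3 + N} = 2 N + \frac{32 + N}{3 + N}$)
$5 \left(5 \left(-6\right) + q{\left(-2 \right)}\right) = 5 \left(5 \left(-6\right) + \frac{32 - 2 + 2 \left(-2\right) \left(3 - 2\right)}{3 - 2}\right) = 5 \left(-30 + \frac{32 - 2 + 2 \left(-2\right) 1}{1}\right) = 5 \left(-30 + 1 \left(32 - 2 - 4\right)\right) = 5 \left(-30 + 1 \cdot 26\right) = 5 \left(-30 + 26\right) = 5 \left(-4\right) = -20$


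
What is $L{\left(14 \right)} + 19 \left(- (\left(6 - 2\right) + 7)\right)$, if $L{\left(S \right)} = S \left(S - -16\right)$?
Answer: $211$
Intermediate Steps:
$L{\left(S \right)} = S \left(16 + S\right)$ ($L{\left(S \right)} = S \left(S + 16\right) = S \left(16 + S\right)$)
$L{\left(14 \right)} + 19 \left(- (\left(6 - 2\right) + 7)\right) = 14 \left(16 + 14\right) + 19 \left(- (\left(6 - 2\right) + 7)\right) = 14 \cdot 30 + 19 \left(- (\left(6 - 2\right) + 7)\right) = 420 + 19 \left(- (4 + 7)\right) = 420 + 19 \left(\left(-1\right) 11\right) = 420 + 19 \left(-11\right) = 420 - 209 = 211$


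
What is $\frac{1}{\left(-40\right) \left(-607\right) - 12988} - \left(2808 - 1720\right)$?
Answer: $- \frac{12285695}{11292} \approx -1088.0$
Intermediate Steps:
$\frac{1}{\left(-40\right) \left(-607\right) - 12988} - \left(2808 - 1720\right) = \frac{1}{24280 - 12988} - 1088 = \frac{1}{11292} - 1088 = - \frac{12285695}{11292}$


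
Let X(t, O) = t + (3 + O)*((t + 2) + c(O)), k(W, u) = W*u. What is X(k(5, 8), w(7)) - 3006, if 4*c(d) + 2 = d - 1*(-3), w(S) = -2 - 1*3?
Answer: -3048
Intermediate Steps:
w(S) = -5 (w(S) = -2 - 3 = -5)
c(d) = ¼ + d/4 (c(d) = -½ + (d - 1*(-3))/4 = -½ + (d + 3)/4 = -½ + (3 + d)/4 = -½ + (¾ + d/4) = ¼ + d/4)
X(t, O) = t + (3 + O)*(9/4 + t + O/4) (X(t, O) = t + (3 + O)*((t + 2) + (¼ + O/4)) = t + (3 + O)*((2 + t) + (¼ + O/4)) = t + (3 + O)*(9/4 + t + O/4))
X(k(5, 8), w(7)) - 3006 = (27/4 + 3*(-5) + 4*(5*8) + (¼)*(-5)² - 25*8) - 3006 = (27/4 - 15 + 4*40 + (¼)*25 - 5*40) - 3006 = (27/4 - 15 + 160 + 25/4 - 200) - 3006 = -42 - 3006 = -3048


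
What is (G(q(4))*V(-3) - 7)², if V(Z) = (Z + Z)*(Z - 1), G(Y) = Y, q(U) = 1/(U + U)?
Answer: 16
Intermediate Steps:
q(U) = 1/(2*U)
V(Z) = 2*Z*(-1 + Z) (V(Z) = (2*Z)*(-1 + Z) = 2*Z*(-1 + Z))
(G(q(4))*V(-3) - 7)² = (((½)/4)*(2*(-3)*(-1 - 3)) - 7)² = (((½)*(¼))*(2*(-3)*(-4)) - 7)² = ((⅛)*24 - 7)² = (3 - 7)² = (-4)² = 16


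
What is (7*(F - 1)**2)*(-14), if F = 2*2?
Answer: -882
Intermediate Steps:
F = 4
(7*(F - 1)**2)*(-14) = (7*(4 - 1)**2)*(-14) = (7*3**2)*(-14) = (7*9)*(-14) = 63*(-14) = -882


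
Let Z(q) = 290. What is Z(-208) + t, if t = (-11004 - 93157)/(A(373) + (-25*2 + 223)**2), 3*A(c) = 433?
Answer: 25851317/90220 ≈ 286.54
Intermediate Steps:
A(c) = 433/3 (A(c) = (1/3)*433 = 433/3)
t = -312483/90220 (t = (-11004 - 93157)/(433/3 + (-25*2 + 223)**2) = -104161/(433/3 + (-50 + 223)**2) = -104161/(433/3 + 173**2) = -104161/(433/3 + 29929) = -104161/90220/3 = -104161*3/90220 = -312483/90220 ≈ -3.4636)
Z(-208) + t = 290 - 312483/90220 = 25851317/90220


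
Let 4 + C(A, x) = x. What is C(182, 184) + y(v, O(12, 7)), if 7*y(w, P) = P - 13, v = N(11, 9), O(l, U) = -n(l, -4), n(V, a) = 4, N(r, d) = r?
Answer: 1243/7 ≈ 177.57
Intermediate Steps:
C(A, x) = -4 + x
O(l, U) = -4 (O(l, U) = -1*4 = -4)
v = 11
y(w, P) = -13/7 + P/7 (y(w, P) = (P - 13)/7 = (-13 + P)/7 = -13/7 + P/7)
C(182, 184) + y(v, O(12, 7)) = (-4 + 184) + (-13/7 + (⅐)*(-4)) = 180 + (-13/7 - 4/7) = 180 - 17/7 = 1243/7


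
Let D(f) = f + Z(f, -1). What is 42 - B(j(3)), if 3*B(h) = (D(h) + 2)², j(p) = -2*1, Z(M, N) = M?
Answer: 122/3 ≈ 40.667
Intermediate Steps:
j(p) = -2
D(f) = 2*f (D(f) = f + f = 2*f)
B(h) = (2 + 2*h)²/3 (B(h) = (2*h + 2)²/3 = (2 + 2*h)²/3)
42 - B(j(3)) = 42 - 4*(1 - 2)²/3 = 42 - 4*(-1)²/3 = 42 - 4/3 = 122/3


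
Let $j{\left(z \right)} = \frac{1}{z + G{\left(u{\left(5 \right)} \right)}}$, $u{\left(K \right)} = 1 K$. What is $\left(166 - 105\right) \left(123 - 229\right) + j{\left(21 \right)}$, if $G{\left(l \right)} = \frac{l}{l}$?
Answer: $- \frac{142251}{22} \approx -6466.0$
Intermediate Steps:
$u{\left(K \right)} = K$
$G{\left(l \right)} = 1$
$j{\left(z \right)} = \frac{1}{1 + z}$ ($j{\left(z \right)} = \frac{1}{z + 1} = \frac{1}{1 + z}$)
$\left(166 - 105\right) \left(123 - 229\right) + j{\left(21 \right)} = \left(166 - 105\right) \left(123 - 229\right) + \frac{1}{1 + 21} = 61 \left(-106\right) + \frac{1}{22} = -6466 + \frac{1}{22} = - \frac{142251}{22}$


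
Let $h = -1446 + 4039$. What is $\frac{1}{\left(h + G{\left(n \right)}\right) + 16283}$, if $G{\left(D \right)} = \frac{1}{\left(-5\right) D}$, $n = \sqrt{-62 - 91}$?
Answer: $\frac{72200700}{1362860413201} - \frac{15 i \sqrt{17}}{1362860413201} \approx 5.2977 \cdot 10^{-5} - 4.538 \cdot 10^{-11} i$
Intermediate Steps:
$h = 2593$
$n = 3 i \sqrt{17}$ ($n = \sqrt{-153} = 3 i \sqrt{17} \approx 12.369 i$)
$G{\left(D \right)} = - \frac{1}{5 D}$
$\frac{1}{\left(h + G{\left(n \right)}\right) + 16283} = \frac{1}{\left(2593 - \frac{1}{5 \cdot 3 i \sqrt{17}}\right) + 16283} = \frac{1}{\left(2593 - \frac{\left(- \frac{1}{51}\right) i \sqrt{17}}{5}\right) + 16283} = \frac{1}{\left(2593 + \frac{i \sqrt{17}}{255}\right) + 16283} = \frac{1}{18876 + \frac{i \sqrt{17}}{255}}$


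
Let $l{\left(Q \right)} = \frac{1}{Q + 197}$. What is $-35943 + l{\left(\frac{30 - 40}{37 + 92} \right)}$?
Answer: $- \frac{913059900}{25403} \approx -35943.0$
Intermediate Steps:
$l{\left(Q \right)} = \frac{1}{197 + Q}$
$-35943 + l{\left(\frac{30 - 40}{37 + 92} \right)} = -35943 + \frac{1}{197 + \frac{30 - 40}{37 + 92}} = -35943 + \frac{1}{197 - \frac{10}{129}} = -35943 + \frac{1}{\frac{25403}{129}} = -35943 + \frac{129}{25403} = - \frac{913059900}{25403}$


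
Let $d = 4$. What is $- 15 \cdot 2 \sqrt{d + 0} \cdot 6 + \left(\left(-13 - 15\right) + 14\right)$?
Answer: $-374$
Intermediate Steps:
$- 15 \cdot 2 \sqrt{d + 0} \cdot 6 + \left(\left(-13 - 15\right) + 14\right) = - 15 \cdot 2 \sqrt{4 + 0} \cdot 6 + \left(\left(-13 - 15\right) + 14\right) = - 15 \cdot 2 \sqrt{4} \cdot 6 + \left(-28 + 14\right) = - 15 \cdot 2 \cdot 2 \cdot 6 - 14 = - 15 \cdot 4 \cdot 6 - 14 = \left(-15\right) 24 - 14 = -360 - 14 = -374$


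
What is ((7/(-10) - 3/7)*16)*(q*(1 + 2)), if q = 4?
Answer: -7584/35 ≈ -216.69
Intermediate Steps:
((7/(-10) - 3/7)*16)*(q*(1 + 2)) = ((7/(-10) - 3/7)*16)*(4*(1 + 2)) = ((7*(-⅒) - 3*⅐)*16)*(4*3) = ((-7/10 - 3/7)*16)*12 = -79/70*16*12 = -632/35*12 = -7584/35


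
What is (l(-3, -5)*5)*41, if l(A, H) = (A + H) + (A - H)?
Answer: -1230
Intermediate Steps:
l(A, H) = 2*A
(l(-3, -5)*5)*41 = ((2*(-3))*5)*41 = -6*5*41 = -30*41 = -1230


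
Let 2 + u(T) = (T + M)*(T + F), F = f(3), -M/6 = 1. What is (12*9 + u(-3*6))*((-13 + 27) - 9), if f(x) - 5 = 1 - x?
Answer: 2330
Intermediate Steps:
f(x) = 6 - x (f(x) = 5 + (1 - x) = 6 - x)
M = -6 (M = -6*1 = -6)
F = 3 (F = 6 - 1*3 = 6 - 3 = 3)
u(T) = -2 + (-6 + T)*(3 + T) (u(T) = -2 + (T - 6)*(T + 3) = -2 + (-6 + T)*(3 + T))
(12*9 + u(-3*6))*((-13 + 27) - 9) = (12*9 + (-20 + (-3*6)² - (-9)*6))*((-13 + 27) - 9) = (108 + (-20 + (-18)² - 3*(-18)))*(14 - 9) = (108 + (-20 + 324 + 54))*5 = (108 + 358)*5 = 466*5 = 2330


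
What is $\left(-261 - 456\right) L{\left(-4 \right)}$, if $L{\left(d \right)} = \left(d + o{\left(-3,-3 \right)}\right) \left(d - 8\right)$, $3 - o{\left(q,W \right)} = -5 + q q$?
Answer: $-43020$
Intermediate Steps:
$o{\left(q,W \right)} = 8 - q^{2}$ ($o{\left(q,W \right)} = 3 - \left(-5 + q q\right) = 3 - \left(-5 + q^{2}\right) = 8 - q^{2}$)
$L{\left(d \right)} = \left(-1 + d\right) \left(-8 + d\right)$ ($L{\left(d \right)} = \left(d + \left(8 - \left(-3\right)^{2}\right)\right) \left(d - 8\right) = \left(d + \left(8 - 9\right)\right) \left(-8 + d\right) = \left(d - 1\right) \left(-8 + d\right) = \left(-1 + d\right) \left(-8 + d\right)$)
$\left(-261 - 456\right) L{\left(-4 \right)} = \left(-261 - 456\right) \left(8 + \left(-4\right)^{2} - -36\right) = - 717 \left(8 + 16 + 36\right) = \left(-717\right) 60 = -43020$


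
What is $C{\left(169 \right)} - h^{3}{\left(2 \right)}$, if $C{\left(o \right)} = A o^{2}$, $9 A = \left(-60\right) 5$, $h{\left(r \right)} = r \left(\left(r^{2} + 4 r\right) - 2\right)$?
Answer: $- \frac{2880100}{3} \approx -9.6003 \cdot 10^{5}$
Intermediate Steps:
$h{\left(r \right)} = r \left(-2 + r^{2} + 4 r\right)$
$A = - \frac{100}{3}$ ($A = \frac{\left(-60\right) 5}{9} = \frac{1}{9} \left(-300\right) = - \frac{100}{3} \approx -33.333$)
$C{\left(o \right)} = - \frac{100 o^{2}}{3}$
$C{\left(169 \right)} - h^{3}{\left(2 \right)} = - \frac{100 \cdot 169^{2}}{3} - \left(2 \left(-2 + 2^{2} + 4 \cdot 2\right)\right)^{3} = \left(- \frac{100}{3}\right) 28561 - \left(2 \left(-2 + 4 + 8\right)\right)^{3} = - \frac{2856100}{3} - \left(2 \cdot 10\right)^{3} = - \frac{2856100}{3} - 20^{3} = - \frac{2856100}{3} - 8000 = - \frac{2880100}{3}$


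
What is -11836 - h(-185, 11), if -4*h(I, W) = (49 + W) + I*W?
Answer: -49319/4 ≈ -12330.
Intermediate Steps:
h(I, W) = -49/4 - W/4 - I*W/4 (h(I, W) = -((49 + W) + I*W)/4 = -(49 + W + I*W)/4 = -49/4 - W/4 - I*W/4)
-11836 - h(-185, 11) = -11836 - (-49/4 - 1/4*11 - 1/4*(-185)*11) = -11836 - (-49/4 - 11/4 + 2035/4) = -11836 - 1*1975/4 = -11836 - 1975/4 = -49319/4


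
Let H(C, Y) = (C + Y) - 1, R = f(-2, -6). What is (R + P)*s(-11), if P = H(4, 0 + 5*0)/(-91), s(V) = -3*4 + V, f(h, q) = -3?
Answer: 6348/91 ≈ 69.758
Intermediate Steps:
s(V) = -12 + V
R = -3
H(C, Y) = -1 + C + Y
P = -3/91 (P = (-1 + 4 + (0 + 5*0))/(-91) = (-1 + 4 + (0 + 0))*(-1/91) = (-1 + 4 + 0)*(-1/91) = 3*(-1/91) = -3/91 ≈ -0.032967)
(R + P)*s(-11) = (-3 - 3/91)*(-12 - 11) = -276/91*(-23) = 6348/91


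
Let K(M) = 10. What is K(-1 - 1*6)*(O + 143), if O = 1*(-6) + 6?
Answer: 1430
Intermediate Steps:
O = 0 (O = -6 + 6 = 0)
K(-1 - 1*6)*(O + 143) = 10*(0 + 143) = 10*143 = 1430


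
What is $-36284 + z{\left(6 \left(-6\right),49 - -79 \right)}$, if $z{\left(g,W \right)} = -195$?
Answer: $-36479$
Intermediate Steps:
$-36284 + z{\left(6 \left(-6\right),49 - -79 \right)} = -36284 - 195 = -36479$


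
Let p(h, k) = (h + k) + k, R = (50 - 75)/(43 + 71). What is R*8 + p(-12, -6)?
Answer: -1468/57 ≈ -25.754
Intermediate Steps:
R = -25/114 ≈ -0.21930
p(h, k) = h + 2*k
R*8 + p(-12, -6) = -25/114*8 + (-12 + 2*(-6)) = -100/57 + (-12 - 12) = -100/57 - 24 = -1468/57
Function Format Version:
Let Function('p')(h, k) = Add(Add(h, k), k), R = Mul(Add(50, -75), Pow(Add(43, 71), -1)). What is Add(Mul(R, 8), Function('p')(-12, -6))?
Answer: Rational(-1468, 57) ≈ -25.754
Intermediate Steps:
R = Rational(-25, 114) (R = Mul(-25, Pow(114, -1)) = Mul(-25, Rational(1, 114)) = Rational(-25, 114) ≈ -0.21930)
Function('p')(h, k) = Add(h, Mul(2, k))
Add(Mul(R, 8), Function('p')(-12, -6)) = Add(Mul(Rational(-25, 114), 8), Add(-12, Mul(2, -6))) = Add(Rational(-100, 57), Add(-12, -12)) = Add(Rational(-100, 57), -24) = Rational(-1468, 57)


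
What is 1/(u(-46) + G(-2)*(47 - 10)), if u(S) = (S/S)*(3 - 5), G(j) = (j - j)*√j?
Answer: -½ ≈ -0.50000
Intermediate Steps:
G(j) = 0 (G(j) = 0*√j = 0)
u(S) = -2 (u(S) = 1*(-2) = -2)
1/(u(-46) + G(-2)*(47 - 10)) = 1/(-2 + 0*(47 - 10)) = 1/(-2 + 0*37) = 1/(-2 + 0) = 1/(-2) = -½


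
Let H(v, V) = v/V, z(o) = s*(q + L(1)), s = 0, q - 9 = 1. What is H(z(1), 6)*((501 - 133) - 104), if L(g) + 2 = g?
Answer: 0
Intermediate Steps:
q = 10 (q = 9 + 1 = 10)
L(g) = -2 + g
z(o) = 0 (z(o) = 0*(10 + (-2 + 1)) = 0*(10 - 1) = 0*9 = 0)
H(z(1), 6)*((501 - 133) - 104) = (0/6)*((501 - 133) - 104) = (0*(1/6))*(368 - 104) = 0*264 = 0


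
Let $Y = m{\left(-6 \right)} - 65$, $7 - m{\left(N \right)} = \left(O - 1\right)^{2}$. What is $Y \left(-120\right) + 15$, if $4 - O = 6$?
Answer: $8055$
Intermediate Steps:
$O = -2$ ($O = 4 - 6 = -2$)
$m{\left(N \right)} = -2$ ($m{\left(N \right)} = 7 - \left(-2 - 1\right)^{2} = 7 - \left(-3\right)^{2} = 7 - 9 = -2$)
$Y = -67$ ($Y = -2 - 65 = -67$)
$Y \left(-120\right) + 15 = \left(-67\right) \left(-120\right) + 15 = 8040 + 15 = 8055$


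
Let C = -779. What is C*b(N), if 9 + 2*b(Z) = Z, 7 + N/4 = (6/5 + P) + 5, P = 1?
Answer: 31939/10 ≈ 3193.9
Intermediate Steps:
N = ⅘ (N = -28 + 4*((6/5 + 1) + 5) = -28 + 4*(11/5 + 5) = -28 + 4*(36/5) = -28 + 144/5 = ⅘ ≈ 0.80000)
b(Z) = -9/2 + Z/2
C*b(N) = -779*(-9/2 + (½)*(⅘)) = -779*(-9/2 + ⅖) = -779*(-41/10) = 31939/10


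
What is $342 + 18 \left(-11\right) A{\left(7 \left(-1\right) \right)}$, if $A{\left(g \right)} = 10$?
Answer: $-1638$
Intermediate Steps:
$342 + 18 \left(-11\right) A{\left(7 \left(-1\right) \right)} = 342 + 18 \left(-11\right) 10 = 342 - 1980 = -1638$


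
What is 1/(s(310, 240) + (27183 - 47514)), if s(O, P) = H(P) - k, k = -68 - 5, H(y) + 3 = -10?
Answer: -1/20271 ≈ -4.9332e-5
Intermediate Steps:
H(y) = -13 (H(y) = -3 - 10 = -13)
k = -73
s(O, P) = 60 (s(O, P) = -13 - 1*(-73) = -13 + 73 = 60)
1/(s(310, 240) + (27183 - 47514)) = 1/(60 + (27183 - 47514)) = 1/(60 - 20331) = 1/(-20271) = -1/20271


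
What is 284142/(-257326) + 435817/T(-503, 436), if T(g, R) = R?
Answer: 56011579715/56097068 ≈ 998.48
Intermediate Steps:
284142/(-257326) + 435817/T(-503, 436) = 284142/(-257326) + 435817/436 = 284142*(-1/257326) + 435817*(1/436) = -142071/128663 + 435817/436 = 56011579715/56097068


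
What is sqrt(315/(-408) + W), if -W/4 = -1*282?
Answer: sqrt(5212302)/68 ≈ 33.574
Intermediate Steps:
W = 1128 (W = -(-4)*282 = -4*(-282) = 1128)
sqrt(315/(-408) + W) = sqrt(315/(-408) + 1128) = sqrt(315*(-1/408) + 1128) = sqrt(-105/136 + 1128) = sqrt(153303/136) = sqrt(5212302)/68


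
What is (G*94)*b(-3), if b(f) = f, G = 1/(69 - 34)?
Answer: -282/35 ≈ -8.0571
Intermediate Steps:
G = 1/35 ≈ 0.028571
(G*94)*b(-3) = ((1/35)*94)*(-3) = (94/35)*(-3) = -282/35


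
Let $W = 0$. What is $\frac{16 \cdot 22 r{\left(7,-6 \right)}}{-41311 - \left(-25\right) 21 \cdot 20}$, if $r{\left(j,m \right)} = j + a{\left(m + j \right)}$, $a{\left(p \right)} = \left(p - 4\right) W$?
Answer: $- \frac{224}{2801} \approx -0.079971$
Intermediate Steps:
$a{\left(p \right)} = 0$ ($a{\left(p \right)} = \left(p - 4\right) 0 = \left(-4 + p\right) 0 = 0$)
$r{\left(j,m \right)} = j$ ($r{\left(j,m \right)} = j + 0 = j$)
$\frac{16 \cdot 22 r{\left(7,-6 \right)}}{-41311 - \left(-25\right) 21 \cdot 20} = \frac{16 \cdot 22 \cdot 7}{-41311 - \left(-25\right) 21 \cdot 20} = \frac{352 \cdot 7}{-41311 - \left(-525\right) 20} = \frac{2464}{-41311 - -10500} = \frac{2464}{-41311 + 10500} = \frac{2464}{-30811} = 2464 \left(- \frac{1}{30811}\right) = - \frac{224}{2801}$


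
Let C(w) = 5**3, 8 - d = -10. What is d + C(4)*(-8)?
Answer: -982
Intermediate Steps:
d = 18 (d = 8 - 1*(-10) = 8 + 10 = 18)
C(w) = 125
d + C(4)*(-8) = 18 + 125*(-8) = 18 - 1000 = -982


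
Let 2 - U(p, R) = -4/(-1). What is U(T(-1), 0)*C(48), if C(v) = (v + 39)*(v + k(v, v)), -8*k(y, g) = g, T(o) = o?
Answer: -7308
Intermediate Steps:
k(y, g) = -g/8
U(p, R) = -2 (U(p, R) = 2 - (-4)/(-1) = 2 - (-4)*(-1) = 2 - 1*4 = 2 - 4 = -2)
C(v) = 7*v*(39 + v)/8 (C(v) = (v + 39)*(v - v/8) = (39 + v)*(7*v/8) = 7*v*(39 + v)/8)
U(T(-1), 0)*C(48) = -7*48*(39 + 48)/4 = -7*48*87/4 = -2*3654 = -7308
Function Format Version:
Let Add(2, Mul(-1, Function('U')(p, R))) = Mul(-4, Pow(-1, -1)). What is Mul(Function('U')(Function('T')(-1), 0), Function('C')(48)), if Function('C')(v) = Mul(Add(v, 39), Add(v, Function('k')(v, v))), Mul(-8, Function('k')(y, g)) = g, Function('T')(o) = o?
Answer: -7308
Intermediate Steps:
Function('k')(y, g) = Mul(Rational(-1, 8), g)
Function('U')(p, R) = -2 (Function('U')(p, R) = Add(2, Mul(-1, Mul(-4, Pow(-1, -1)))) = Add(2, Mul(-1, Mul(-4, -1))) = Add(2, Mul(-1, 4)) = Add(2, -4) = -2)
Function('C')(v) = Mul(Rational(7, 8), v, Add(39, v)) (Function('C')(v) = Mul(Add(v, 39), Add(v, Mul(Rational(-1, 8), v))) = Mul(Add(39, v), Mul(Rational(7, 8), v)) = Mul(Rational(7, 8), v, Add(39, v)))
Mul(Function('U')(Function('T')(-1), 0), Function('C')(48)) = Mul(-2, Mul(Rational(7, 8), 48, Add(39, 48))) = Mul(-2, Mul(Rational(7, 8), 48, 87)) = Mul(-2, 3654) = -7308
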